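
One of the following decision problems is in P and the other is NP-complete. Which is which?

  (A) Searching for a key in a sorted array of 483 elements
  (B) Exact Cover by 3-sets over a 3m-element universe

(A) is P: binary search runs in O(log n).
(B) is NP-complete: one of Karp's 21 NP-complete problems.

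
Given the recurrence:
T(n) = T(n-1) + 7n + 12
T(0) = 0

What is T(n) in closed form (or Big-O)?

Dominant term in sum is 7*sum(i, i=1..n) = 7*n*(n+1)/2 = O(n^2).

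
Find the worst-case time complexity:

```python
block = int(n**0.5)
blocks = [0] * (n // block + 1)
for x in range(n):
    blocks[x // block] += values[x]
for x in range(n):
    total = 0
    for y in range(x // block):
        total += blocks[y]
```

Time complexity: O(n * sqrt(n)).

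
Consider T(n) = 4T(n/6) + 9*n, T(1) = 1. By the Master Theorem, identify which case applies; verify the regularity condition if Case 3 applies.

a=4, b=6, f(n)=9*n.
log_6(4) = 0.7737 < 1.
f(n) = Omega(n^(0.7737+epsilon)) for some epsilon > 0, so Case 3 is the candidate.
Regularity: a*f(n/b) = 4*9*(n/6)^1 = (4/6)*9*n^1 <= c*f(n) with c = 4/6 < 1. Satisfied.
Case 3: T(n) = Theta(n).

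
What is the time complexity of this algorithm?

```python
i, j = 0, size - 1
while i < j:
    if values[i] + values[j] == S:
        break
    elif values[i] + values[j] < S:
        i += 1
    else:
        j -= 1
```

Time complexity: O(n).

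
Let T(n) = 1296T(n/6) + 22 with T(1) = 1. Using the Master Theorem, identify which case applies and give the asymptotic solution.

a=1296, b=6, f(n)=22.
log_6(1296) = 4 > 0.
Since f(n) = O(n^0) is polynomially smaller than n^4, Case 1 applies.
T(n) = Theta(n^4).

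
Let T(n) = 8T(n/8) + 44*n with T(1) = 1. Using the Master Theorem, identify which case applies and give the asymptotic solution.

a=8, b=8, f(n)=44*n.
log_8(8) = 1, so n^(log_b(a)) = n.
f(n) = Theta(n), so Case 2 applies.
T(n) = Theta(n log n).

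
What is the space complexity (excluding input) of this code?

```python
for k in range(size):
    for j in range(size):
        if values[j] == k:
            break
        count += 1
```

Space complexity: O(1).
Only a constant amount of auxiliary storage is used; nothing grows with n.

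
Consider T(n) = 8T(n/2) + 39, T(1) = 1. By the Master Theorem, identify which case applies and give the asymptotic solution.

a=8, b=2, f(n)=39.
log_2(8) = 3 > 0.
Since f(n) = O(n^0) is polynomially smaller than n^3, Case 1 applies.
T(n) = Theta(n^3).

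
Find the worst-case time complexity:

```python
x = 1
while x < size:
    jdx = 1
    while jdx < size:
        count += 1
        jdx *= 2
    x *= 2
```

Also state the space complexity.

Time complexity: O(log^2 n).
Space complexity: O(1).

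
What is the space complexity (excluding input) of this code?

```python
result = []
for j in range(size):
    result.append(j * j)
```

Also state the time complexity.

Space complexity: O(n).
Auxiliary storage grows linearly with the input size n in the worst case.
Time complexity: O(n).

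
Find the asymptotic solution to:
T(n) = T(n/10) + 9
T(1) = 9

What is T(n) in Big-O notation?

Each step divides n by 10 and adds 9. After log_10(n) steps, T(n) = O(log n).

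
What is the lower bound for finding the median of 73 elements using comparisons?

To find the median of 73 elements, every element must be compared at least once, so the lower bound is Omega(n). The BFPRT algorithm achieves O(n), making this tight.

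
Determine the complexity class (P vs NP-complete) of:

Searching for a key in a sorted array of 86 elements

This problem is in P: binary search runs in O(log n).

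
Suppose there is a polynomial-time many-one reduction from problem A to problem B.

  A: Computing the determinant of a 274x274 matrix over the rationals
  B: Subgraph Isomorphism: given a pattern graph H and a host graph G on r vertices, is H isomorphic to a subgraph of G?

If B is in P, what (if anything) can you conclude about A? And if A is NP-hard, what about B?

A poly-time reduction A <=_p B means any A-instance can be transformed to a B-instance in poly time.
If B is in P: compose the reduction with B's poly-time algorithm to solve A in poly time, so A is in P.
If A is NP-hard: every NP problem reduces to A, which reduces to B; composing reductions, every NP problem reduces to B, so B is NP-hard.
(Here in fact A is P and B is NP-complete.)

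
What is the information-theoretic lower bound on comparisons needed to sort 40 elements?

There are 40! = 815915283247897734345611269596115894272000000000 possible orderings. Each comparison gives 1 bit. We need at least ceil(log_2(815915283247897734345611269596115894272000000000)) = 160 comparisons.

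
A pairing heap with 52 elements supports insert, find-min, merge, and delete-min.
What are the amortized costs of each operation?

Pairing heaps are self-adjusting heap-ordered trees. Insert and merge link two roots: O(1). Find-min reads the root: O(1). Delete-min removes the root, then pairs children in two passes; amortized cost is O(log 52) = O(log n).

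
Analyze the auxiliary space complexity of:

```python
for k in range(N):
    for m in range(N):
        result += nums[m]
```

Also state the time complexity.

Space complexity: O(1).
Only a constant amount of auxiliary storage is used; nothing grows with n.
Time complexity: O(n^2).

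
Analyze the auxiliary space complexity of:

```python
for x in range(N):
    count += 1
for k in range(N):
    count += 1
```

Space complexity: O(1).
Only a constant amount of auxiliary storage is used; nothing grows with n.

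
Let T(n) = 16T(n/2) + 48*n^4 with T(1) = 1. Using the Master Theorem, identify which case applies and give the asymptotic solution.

a=16, b=2, f(n)=48*n^4.
log_2(16) = 4, so n^(log_b(a)) = n^4.
f(n) = Theta(n^4), so Case 2 applies.
T(n) = Theta(n^4 log n).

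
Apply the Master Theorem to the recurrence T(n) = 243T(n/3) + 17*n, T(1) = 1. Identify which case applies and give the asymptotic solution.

a=243, b=3, f(n)=17*n.
log_3(243) = 5 > 1.
Since f(n) = O(n^1) is polynomially smaller than n^5, Case 1 applies.
T(n) = Theta(n^5).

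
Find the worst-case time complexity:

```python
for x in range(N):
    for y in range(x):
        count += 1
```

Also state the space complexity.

Time complexity: O(n^2).
Space complexity: O(1).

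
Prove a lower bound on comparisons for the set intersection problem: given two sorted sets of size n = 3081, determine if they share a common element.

For two sorted arrays of size n = 3081, any correct algorithm must examine Omega(n) elements. If fewer are examined, an adversary places a common element in an unexamined gap. A merge-based scan achieves O(n), so the bound is tight.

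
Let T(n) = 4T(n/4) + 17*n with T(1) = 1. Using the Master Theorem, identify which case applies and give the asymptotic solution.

a=4, b=4, f(n)=17*n.
log_4(4) = 1, so n^(log_b(a)) = n.
f(n) = Theta(n), so Case 2 applies.
T(n) = Theta(n log n).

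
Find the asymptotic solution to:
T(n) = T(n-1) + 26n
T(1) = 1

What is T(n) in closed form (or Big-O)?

Unrolling: T(n) = 1 + 26*(2 + 3 + ... + n) = 1 + 26*(n(n+1)/2 - 1) = O(n^2).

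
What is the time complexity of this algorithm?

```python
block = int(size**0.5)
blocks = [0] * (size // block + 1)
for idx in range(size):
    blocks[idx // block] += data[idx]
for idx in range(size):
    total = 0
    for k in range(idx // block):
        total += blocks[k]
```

Time complexity: O(n * sqrt(n)).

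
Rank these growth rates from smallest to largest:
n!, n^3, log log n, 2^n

Ordered by growth rate: log log n < n^3 < 2^n < n!.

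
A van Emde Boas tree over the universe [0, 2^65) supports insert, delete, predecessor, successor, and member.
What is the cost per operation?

vEB recursively partitions [0, 36893488147419103232) into sqrt(u) clusters of size sqrt(u). Each operation recurses into either one cluster or the summary, never both: T(u) = T(sqrt(u)) + O(1) => T(u) = O(log log u) = O(log 65). This is worst-case, not just amortized.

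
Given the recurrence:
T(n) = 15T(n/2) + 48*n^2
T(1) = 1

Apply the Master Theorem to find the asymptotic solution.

a=15, b=2, f(n)=48*n^2. log_2(15) = 3.907. Case 1 of Master Theorem: T(n) = O(n^3.907).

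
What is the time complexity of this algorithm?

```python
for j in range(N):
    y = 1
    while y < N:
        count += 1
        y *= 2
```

Time complexity: O(n log n).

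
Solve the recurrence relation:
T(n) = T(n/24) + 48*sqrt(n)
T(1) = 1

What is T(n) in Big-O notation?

Each level contributes sqrt(n/24^k). Geometric series with ratio 1/sqrt(24) < 1 sums to O(sqrt(n)).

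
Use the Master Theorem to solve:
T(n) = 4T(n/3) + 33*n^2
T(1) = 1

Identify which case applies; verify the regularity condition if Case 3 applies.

a=4, b=3, f(n)=33*n^2.
log_3(4) = 1.262 < 2.
f(n) = Omega(n^(1.262+epsilon)) for some epsilon > 0, so Case 3 is the candidate.
Regularity: a*f(n/b) = 4*33*(n/3)^2 = (4/9)*33*n^2 <= c*f(n) with c = 4/9 < 1. Satisfied.
Case 3: T(n) = Theta(n^2).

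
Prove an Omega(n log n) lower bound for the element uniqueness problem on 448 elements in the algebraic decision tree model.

In the algebraic decision tree model, element uniqueness on 448 elements is equivalent to determining which cell of an arrangement of C(448,2) = 100128 hyperplanes x_i = x_j contains the input point. Ben-Or's theorem shows this requires Omega(n log n).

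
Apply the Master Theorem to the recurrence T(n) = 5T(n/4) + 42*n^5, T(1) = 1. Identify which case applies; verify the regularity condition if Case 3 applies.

a=5, b=4, f(n)=42*n^5.
log_4(5) = 1.161 < 5.
f(n) = Omega(n^(1.161+epsilon)) for some epsilon > 0, so Case 3 is the candidate.
Regularity: a*f(n/b) = 5*42*(n/4)^5 = (5/1024)*42*n^5 <= c*f(n) with c = 5/1024 < 1. Satisfied.
Case 3: T(n) = Theta(n^5).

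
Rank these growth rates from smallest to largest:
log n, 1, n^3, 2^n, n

Ordered by growth rate: 1 < log n < n < n^3 < 2^n.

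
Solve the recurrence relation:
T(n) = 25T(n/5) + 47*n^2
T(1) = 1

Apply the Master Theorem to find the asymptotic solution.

a=25, b=5, f(n)=47*n^2. log_5(25) = 2. Case 2: T(n) = O(n^2 log n).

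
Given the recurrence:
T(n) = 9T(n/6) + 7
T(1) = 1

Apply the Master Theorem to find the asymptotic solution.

a=9, b=6, f(n)=7. log_6(9) = 1.226. Case 1 of Master Theorem: T(n) = O(n^1.226).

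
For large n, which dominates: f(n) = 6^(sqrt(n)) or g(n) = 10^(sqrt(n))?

g(n) = 10^(sqrt(n)) grows faster: ratio is (10/6)^(sqrt(n)) -> infinity since 10/6 > 1.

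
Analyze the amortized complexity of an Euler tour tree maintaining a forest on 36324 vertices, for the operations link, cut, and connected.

An Euler tour tree stores each tree's Euler tour as a balanced BST keyed by tour position. On 36324 vertices: link concatenates two tours via O(1) splits/joins of size <= 2*36324 (O(log n)); cut splits the tour at the two occurrences of the edge (O(log n)); connected compares BST roots (O(log n) to find the root). All O(log n) amortized.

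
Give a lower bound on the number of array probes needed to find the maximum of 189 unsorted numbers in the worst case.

Adversary: any unprobed cell could hold a value larger than everything seen so far. If fewer than 189 cells are probed, the adversary places the max in an unprobed cell. So all 189 cells must be examined; together with 189-1 comparisons this is tight.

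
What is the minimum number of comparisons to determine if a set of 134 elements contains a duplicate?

Determining if 134 elements are all distinct requires Omega(n log n) comparisons in the comparison model. This follows from the element distinctness lower bound.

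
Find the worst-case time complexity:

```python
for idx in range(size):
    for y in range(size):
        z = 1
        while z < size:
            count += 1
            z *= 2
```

Time complexity: O(n^2 log n).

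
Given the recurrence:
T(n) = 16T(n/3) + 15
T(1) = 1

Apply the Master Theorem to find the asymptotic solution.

a=16, b=3, f(n)=15. log_3(16) = 2.524. Case 1 of Master Theorem: T(n) = O(n^2.524).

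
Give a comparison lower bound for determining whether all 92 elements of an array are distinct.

In the algebraic decision-tree model, the YES region for element distinctness on 92 elements has 92! connected components (one per ordering). Ben-Or's theorem then gives a lower bound of Omega(log(n!)) = Omega(n log n).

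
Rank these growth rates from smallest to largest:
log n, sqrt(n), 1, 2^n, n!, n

Ordered by growth rate: 1 < log n < sqrt(n) < n < 2^n < n!.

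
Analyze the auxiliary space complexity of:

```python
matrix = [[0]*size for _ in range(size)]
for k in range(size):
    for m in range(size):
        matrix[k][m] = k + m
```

Space complexity: O(n^2).
A 2D structure of size n x n is allocated.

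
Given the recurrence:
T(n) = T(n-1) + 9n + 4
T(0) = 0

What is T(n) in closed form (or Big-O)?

Dominant term in sum is 9*sum(i, i=1..n) = 9*n*(n+1)/2 = O(n^2).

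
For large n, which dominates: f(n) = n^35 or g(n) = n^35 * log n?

g(n) = n^35 * log n grows faster: extra log n factor -> infinity.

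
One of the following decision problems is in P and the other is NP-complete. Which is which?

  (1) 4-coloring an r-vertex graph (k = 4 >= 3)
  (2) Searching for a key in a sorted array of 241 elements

(1) is NP-complete: graph k-coloring for k>=3 is NP-complete by reduction from 3-SAT.
(2) is P: binary search runs in O(log n).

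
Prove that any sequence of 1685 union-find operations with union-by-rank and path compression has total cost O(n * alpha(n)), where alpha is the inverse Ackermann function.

Using Tarjan's analysis with rank-based potential function. Union-by-rank keeps tree height O(log n). Path compression flattens paths during find. For n = 1685 operations, total cost is O(n * alpha(n)), effectively O(n) since alpha grows incredibly slowly.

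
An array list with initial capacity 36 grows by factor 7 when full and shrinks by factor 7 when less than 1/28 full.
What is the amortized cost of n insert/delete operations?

Using potential function Phi = |7*size - capacity|. Resizing costs are offset by potential release. Amortized O(1) per operation.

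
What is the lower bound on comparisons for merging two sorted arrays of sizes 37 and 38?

Adversary argument: with sizes 37 and 38 (differing by at most 1), interleave the two arrays so that every consecutive pair in the output comes from different inputs. Then each of the 74 adjacent output pairs must be directly compared, or the algorithm cannot determine their relative order. So 74 comparisons are necessary; standard merge achieves this.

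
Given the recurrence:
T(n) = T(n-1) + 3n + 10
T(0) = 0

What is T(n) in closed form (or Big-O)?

Dominant term in sum is 3*sum(i, i=1..n) = 3*n*(n+1)/2 = O(n^2).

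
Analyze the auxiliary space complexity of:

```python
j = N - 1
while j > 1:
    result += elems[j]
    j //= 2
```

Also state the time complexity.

Space complexity: O(1).
Only a constant amount of auxiliary storage is used; nothing grows with n.
Time complexity: O(log n).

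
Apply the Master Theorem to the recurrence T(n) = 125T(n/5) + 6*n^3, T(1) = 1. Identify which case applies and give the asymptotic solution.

a=125, b=5, f(n)=6*n^3.
log_5(125) = 3, so n^(log_b(a)) = n^3.
f(n) = Theta(n^3), so Case 2 applies.
T(n) = Theta(n^3 log n).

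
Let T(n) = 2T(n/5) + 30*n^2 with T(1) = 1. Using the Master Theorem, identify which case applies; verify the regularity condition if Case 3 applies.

a=2, b=5, f(n)=30*n^2.
log_5(2) = 0.4307 < 2.
f(n) = Omega(n^(0.4307+epsilon)) for some epsilon > 0, so Case 3 is the candidate.
Regularity: a*f(n/b) = 2*30*(n/5)^2 = (2/25)*30*n^2 <= c*f(n) with c = 2/25 < 1. Satisfied.
Case 3: T(n) = Theta(n^2).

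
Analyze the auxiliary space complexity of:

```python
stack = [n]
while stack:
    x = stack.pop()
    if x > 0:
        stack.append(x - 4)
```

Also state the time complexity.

Space complexity: O(1).
Only a constant amount of auxiliary storage is used; nothing grows with n.
Time complexity: O(n).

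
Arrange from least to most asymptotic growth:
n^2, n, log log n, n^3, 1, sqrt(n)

Ordered by growth rate: 1 < log log n < sqrt(n) < n < n^2 < n^3.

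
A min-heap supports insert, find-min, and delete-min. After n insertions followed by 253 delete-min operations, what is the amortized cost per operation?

Insert takes O(log n) worst case. Delete-min takes O(log n). Over a sequence of n inserts and 253 delete-mins, total cost is O((n + 253) log n). Amortized per operation: O(log n).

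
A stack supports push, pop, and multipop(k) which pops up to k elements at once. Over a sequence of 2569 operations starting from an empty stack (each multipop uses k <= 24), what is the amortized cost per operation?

Each element is pushed exactly once and popped at most once (whether by pop or as part of a multipop). So the total number of individual pops over the whole sequence is at most the number of pushes, which is at most 2569. Total work <= 2 * 2569, hence O(1) amortized per operation.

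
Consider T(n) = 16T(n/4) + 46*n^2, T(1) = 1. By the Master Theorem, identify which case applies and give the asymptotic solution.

a=16, b=4, f(n)=46*n^2.
log_4(16) = 2, so n^(log_b(a)) = n^2.
f(n) = Theta(n^2), so Case 2 applies.
T(n) = Theta(n^2 log n).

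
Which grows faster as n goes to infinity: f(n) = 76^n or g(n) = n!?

g(n) = n! grows faster: n!/76^n -> infinity by Stirling.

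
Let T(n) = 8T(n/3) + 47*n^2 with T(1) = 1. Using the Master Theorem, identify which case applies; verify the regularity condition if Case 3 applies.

a=8, b=3, f(n)=47*n^2.
log_3(8) = 1.893 < 2.
f(n) = Omega(n^(1.893+epsilon)) for some epsilon > 0, so Case 3 is the candidate.
Regularity: a*f(n/b) = 8*47*(n/3)^2 = (8/9)*47*n^2 <= c*f(n) with c = 8/9 < 1. Satisfied.
Case 3: T(n) = Theta(n^2).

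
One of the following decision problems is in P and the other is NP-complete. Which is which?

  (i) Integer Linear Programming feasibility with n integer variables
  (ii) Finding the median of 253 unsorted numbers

(i) is NP-complete: ILP feasibility is NP-complete (LP relaxation is in P).
(ii) is P: linear-time selection (median-of-medians) runs in O(n).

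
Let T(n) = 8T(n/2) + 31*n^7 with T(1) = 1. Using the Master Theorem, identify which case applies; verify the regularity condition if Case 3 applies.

a=8, b=2, f(n)=31*n^7.
log_2(8) = 3 < 7.
f(n) = Omega(n^(3+epsilon)) for some epsilon > 0, so Case 3 is the candidate.
Regularity: a*f(n/b) = 8*31*(n/2)^7 = (8/128)*31*n^7 <= c*f(n) with c = 8/128 < 1. Satisfied.
Case 3: T(n) = Theta(n^7).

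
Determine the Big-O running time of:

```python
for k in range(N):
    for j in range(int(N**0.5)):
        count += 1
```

Time complexity: O(n * sqrt(n)).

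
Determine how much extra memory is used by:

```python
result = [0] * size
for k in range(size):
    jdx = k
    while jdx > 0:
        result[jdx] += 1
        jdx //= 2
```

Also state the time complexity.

Space complexity: O(n).
Auxiliary storage grows linearly with the input size n in the worst case.
Time complexity: O(n log n).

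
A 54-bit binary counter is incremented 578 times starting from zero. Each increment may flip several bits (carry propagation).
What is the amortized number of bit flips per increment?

Bit i flips on every 2^i-th increment, so over 578 increments bit i flips floor(578/2^i) times. Summing over i: total flips < 2 * 578. Amortized: < 2 = O(1) per increment.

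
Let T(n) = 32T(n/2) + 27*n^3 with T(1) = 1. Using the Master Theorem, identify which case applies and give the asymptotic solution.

a=32, b=2, f(n)=27*n^3.
log_2(32) = 5 > 3.
Since f(n) = O(n^3) is polynomially smaller than n^5, Case 1 applies.
T(n) = Theta(n^5).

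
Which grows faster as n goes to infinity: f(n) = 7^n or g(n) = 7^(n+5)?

f(n) = 7^n and g(n) = 7^(n+5) are Theta of each other: 7^(n+5) = 7^5 * 7^n = Theta(7^n).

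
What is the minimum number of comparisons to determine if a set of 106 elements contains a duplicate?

Determining if 106 elements are all distinct requires Omega(n log n) comparisons in the comparison model. This follows from the element distinctness lower bound.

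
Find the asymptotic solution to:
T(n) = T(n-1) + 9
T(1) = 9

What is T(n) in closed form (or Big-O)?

Unrolling: T(n) = T(n-1) + 9 = T(n-2) + 2*9 = ... = T(1) + (n-1)*9 = 9 + (n-1)*9 = 9n.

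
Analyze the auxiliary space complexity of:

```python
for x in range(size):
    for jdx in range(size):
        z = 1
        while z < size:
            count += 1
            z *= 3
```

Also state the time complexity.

Space complexity: O(1).
Only a constant amount of auxiliary storage is used; nothing grows with n.
Time complexity: O(n^2 log n).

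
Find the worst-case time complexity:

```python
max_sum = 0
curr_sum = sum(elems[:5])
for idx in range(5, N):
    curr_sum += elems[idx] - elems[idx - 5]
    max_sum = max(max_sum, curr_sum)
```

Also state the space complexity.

Time complexity: O(n).
Space complexity: O(1).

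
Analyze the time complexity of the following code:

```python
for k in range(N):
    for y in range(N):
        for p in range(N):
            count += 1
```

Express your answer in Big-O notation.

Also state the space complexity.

Time complexity: O(n^3).
Space complexity: O(1).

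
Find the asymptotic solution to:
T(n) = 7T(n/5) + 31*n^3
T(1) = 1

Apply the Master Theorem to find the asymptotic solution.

a=7, b=5, f(n)=31*n^3. log_5(7) = 1.209 < 3. Case 3: T(n) = O(n^3).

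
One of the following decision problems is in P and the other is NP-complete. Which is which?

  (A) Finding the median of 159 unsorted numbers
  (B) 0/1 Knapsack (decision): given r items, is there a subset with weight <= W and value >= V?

(A) is P: linear-time selection (median-of-medians) runs in O(n).
(B) is NP-complete: reduces from Subset Sum.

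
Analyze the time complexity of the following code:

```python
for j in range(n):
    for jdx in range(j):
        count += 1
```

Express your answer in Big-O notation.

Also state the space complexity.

Time complexity: O(n^2).
Space complexity: O(1).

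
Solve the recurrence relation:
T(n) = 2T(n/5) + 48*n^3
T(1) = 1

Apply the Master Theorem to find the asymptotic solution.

a=2, b=5, f(n)=48*n^3. log_5(2) = 0.4307 < 3. Case 3: T(n) = O(n^3).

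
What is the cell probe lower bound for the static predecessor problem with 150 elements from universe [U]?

The Patrascu-Thorup lower bound shows any data structure on n = 150 elements using O(n * polylog(n)) space requires Omega(log log U) query time. van Emde Boas trees achieve O(log log U) with O(U) space.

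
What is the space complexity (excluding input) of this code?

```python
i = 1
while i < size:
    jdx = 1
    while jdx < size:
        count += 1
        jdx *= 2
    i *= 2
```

Space complexity: O(1).
Only a constant amount of auxiliary storage is used; nothing grows with n.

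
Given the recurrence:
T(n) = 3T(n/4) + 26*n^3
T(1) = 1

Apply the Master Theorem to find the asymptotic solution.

a=3, b=4, f(n)=26*n^3. log_4(3) = 0.7925 < 3. Case 3: T(n) = O(n^3).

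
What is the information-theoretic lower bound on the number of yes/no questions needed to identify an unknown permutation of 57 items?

There are 57! = 40526919504877216755680601905432322134980384796226602145184481280000000000000 permutations. Each yes/no question gives at most 1 bit, so at least ceil(log_2(40526919504877216755680601905432322134980384796226602145184481280000000000000)) = 255 questions are needed.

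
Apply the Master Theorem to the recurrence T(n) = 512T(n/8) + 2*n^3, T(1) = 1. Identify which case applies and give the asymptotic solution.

a=512, b=8, f(n)=2*n^3.
log_8(512) = 3, so n^(log_b(a)) = n^3.
f(n) = Theta(n^3), so Case 2 applies.
T(n) = Theta(n^3 log n).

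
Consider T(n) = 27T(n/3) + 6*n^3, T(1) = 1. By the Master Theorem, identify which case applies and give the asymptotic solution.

a=27, b=3, f(n)=6*n^3.
log_3(27) = 3, so n^(log_b(a)) = n^3.
f(n) = Theta(n^3), so Case 2 applies.
T(n) = Theta(n^3 log n).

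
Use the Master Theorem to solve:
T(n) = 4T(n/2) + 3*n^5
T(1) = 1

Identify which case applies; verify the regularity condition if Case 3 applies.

a=4, b=2, f(n)=3*n^5.
log_2(4) = 2 < 5.
f(n) = Omega(n^(2+epsilon)) for some epsilon > 0, so Case 3 is the candidate.
Regularity: a*f(n/b) = 4*3*(n/2)^5 = (4/32)*3*n^5 <= c*f(n) with c = 4/32 < 1. Satisfied.
Case 3: T(n) = Theta(n^5).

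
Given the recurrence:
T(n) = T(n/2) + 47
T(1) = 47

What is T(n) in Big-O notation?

Each step divides n by 2 and adds 47. After log_2(n) steps, T(n) = O(log n).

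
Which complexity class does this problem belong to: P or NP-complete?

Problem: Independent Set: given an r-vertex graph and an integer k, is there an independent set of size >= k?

This problem is NP-complete: complement of Clique (with k part of the input).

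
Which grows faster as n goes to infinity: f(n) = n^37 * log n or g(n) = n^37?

f(n) = n^37 * log n grows faster: extra log n factor -> infinity.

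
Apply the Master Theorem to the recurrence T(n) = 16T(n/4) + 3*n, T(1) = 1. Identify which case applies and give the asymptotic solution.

a=16, b=4, f(n)=3*n.
log_4(16) = 2 > 1.
Since f(n) = O(n^1) is polynomially smaller than n^2, Case 1 applies.
T(n) = Theta(n^2).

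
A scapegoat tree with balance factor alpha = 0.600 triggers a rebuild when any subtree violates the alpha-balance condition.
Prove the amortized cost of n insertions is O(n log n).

Define potential Phi = c * sum of |size(left(v)) - size(right(v))| over all nodes. An insertion at depth d costs O(d) = O(log n) and increases Phi by O(log n). When a rebuild of subtree of size s occurs, it costs O(s) but reduces Phi by Omega(s). With alpha = 0.600, between rebuilds Omega(s) insertions must occur. Amortized cost per insertion: O(log n).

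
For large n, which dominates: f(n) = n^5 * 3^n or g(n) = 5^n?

g(n) = 5^n grows faster: 5^n / (n^5 3^n) = (5/3)^n / n^5 -> infinity since 5/3 > 1.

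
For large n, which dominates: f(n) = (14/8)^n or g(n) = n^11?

f(n) = (14/8)^n grows faster: (14/8)^n is exponential with base 14/8 > 1, dominating every polynomial.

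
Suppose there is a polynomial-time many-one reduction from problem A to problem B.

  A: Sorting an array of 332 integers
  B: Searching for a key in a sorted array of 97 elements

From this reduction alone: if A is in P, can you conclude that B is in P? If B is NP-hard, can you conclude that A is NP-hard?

A poly-time reduction A <=_p B transfers tractability DOWN (B easy => A easy) and hardness UP (A hard => B hard), not the reverse.
From A in P, the reduction alone does NOT give B in P: any problem in P trivially reduces to SAT, yet SAT is not known to be in P.
From B NP-hard, the reduction alone does NOT give A NP-hard: again, easy problems reduce to hard ones.
(Here in fact A is P and B is P.)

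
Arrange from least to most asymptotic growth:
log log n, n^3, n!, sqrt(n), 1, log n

Ordered by growth rate: 1 < log log n < log n < sqrt(n) < n^3 < n!.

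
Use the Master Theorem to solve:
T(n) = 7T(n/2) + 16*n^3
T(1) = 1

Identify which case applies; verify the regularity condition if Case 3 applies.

a=7, b=2, f(n)=16*n^3.
log_2(7) = 2.807 < 3.
f(n) = Omega(n^(2.807+epsilon)) for some epsilon > 0, so Case 3 is the candidate.
Regularity: a*f(n/b) = 7*16*(n/2)^3 = (7/8)*16*n^3 <= c*f(n) with c = 7/8 < 1. Satisfied.
Case 3: T(n) = Theta(n^3).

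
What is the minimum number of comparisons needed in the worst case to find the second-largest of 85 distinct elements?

Lower bound: finding the max needs 85-1 comparisons. By the adversary weight-doubling argument, the max must personally win >= ceil(log_2(85)) = 7 comparisons; the 2nd-largest is among those 7 losers, needing 7-1 more comparisons. Total >= 85-1 + 7-1 = 90. A balanced knockout tournament achieves this.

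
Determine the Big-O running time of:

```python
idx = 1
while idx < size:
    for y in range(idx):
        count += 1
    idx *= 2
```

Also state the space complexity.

Time complexity: O(n).
Space complexity: O(1).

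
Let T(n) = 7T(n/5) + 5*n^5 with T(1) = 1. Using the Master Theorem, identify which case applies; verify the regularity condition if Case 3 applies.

a=7, b=5, f(n)=5*n^5.
log_5(7) = 1.209 < 5.
f(n) = Omega(n^(1.209+epsilon)) for some epsilon > 0, so Case 3 is the candidate.
Regularity: a*f(n/b) = 7*5*(n/5)^5 = (7/3125)*5*n^5 <= c*f(n) with c = 7/3125 < 1. Satisfied.
Case 3: T(n) = Theta(n^5).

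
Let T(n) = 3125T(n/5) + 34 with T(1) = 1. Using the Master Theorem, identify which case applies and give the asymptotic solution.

a=3125, b=5, f(n)=34.
log_5(3125) = 5 > 0.
Since f(n) = O(n^0) is polynomially smaller than n^5, Case 1 applies.
T(n) = Theta(n^5).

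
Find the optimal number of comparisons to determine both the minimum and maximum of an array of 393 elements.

Naive approach: 784 comparisons (392 for max + 392 for min).
Optimal: Compare elements in pairs first (floor(n/2) = 196 comparisons), then find max among winners and min among losers (196 comparisons each).
Total: ceil(3n/2) - 2 = 588 comparisons. An adversary argument shows this is also a lower bound.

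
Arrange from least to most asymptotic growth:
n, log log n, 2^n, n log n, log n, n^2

Ordered by growth rate: log log n < log n < n < n log n < n^2 < 2^n.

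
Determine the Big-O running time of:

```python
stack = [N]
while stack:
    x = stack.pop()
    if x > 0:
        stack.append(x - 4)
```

Time complexity: O(n).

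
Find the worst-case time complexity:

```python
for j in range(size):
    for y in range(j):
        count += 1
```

Time complexity: O(n^2).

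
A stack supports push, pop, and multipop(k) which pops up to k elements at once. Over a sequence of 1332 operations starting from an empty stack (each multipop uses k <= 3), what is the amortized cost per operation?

Each element is pushed exactly once and popped at most once (whether by pop or as part of a multipop). So the total number of individual pops over the whole sequence is at most the number of pushes, which is at most 1332. Total work <= 2 * 1332, hence O(1) amortized per operation.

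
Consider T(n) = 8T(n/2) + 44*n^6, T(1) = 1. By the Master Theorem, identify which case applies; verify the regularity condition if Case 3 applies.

a=8, b=2, f(n)=44*n^6.
log_2(8) = 3 < 6.
f(n) = Omega(n^(3+epsilon)) for some epsilon > 0, so Case 3 is the candidate.
Regularity: a*f(n/b) = 8*44*(n/2)^6 = (8/64)*44*n^6 <= c*f(n) with c = 8/64 < 1. Satisfied.
Case 3: T(n) = Theta(n^6).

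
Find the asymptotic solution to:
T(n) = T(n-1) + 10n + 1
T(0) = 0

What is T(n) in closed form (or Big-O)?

Dominant term in sum is 10*sum(i, i=1..n) = 10*n*(n+1)/2 = O(n^2).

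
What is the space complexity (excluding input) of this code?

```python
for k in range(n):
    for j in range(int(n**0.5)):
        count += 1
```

Space complexity: O(1).
Only a constant amount of auxiliary storage is used; nothing grows with n.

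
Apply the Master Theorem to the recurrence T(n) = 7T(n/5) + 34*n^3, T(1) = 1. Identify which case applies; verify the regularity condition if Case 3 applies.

a=7, b=5, f(n)=34*n^3.
log_5(7) = 1.209 < 3.
f(n) = Omega(n^(1.209+epsilon)) for some epsilon > 0, so Case 3 is the candidate.
Regularity: a*f(n/b) = 7*34*(n/5)^3 = (7/125)*34*n^3 <= c*f(n) with c = 7/125 < 1. Satisfied.
Case 3: T(n) = Theta(n^3).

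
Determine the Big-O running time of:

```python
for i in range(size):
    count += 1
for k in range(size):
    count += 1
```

Time complexity: O(n).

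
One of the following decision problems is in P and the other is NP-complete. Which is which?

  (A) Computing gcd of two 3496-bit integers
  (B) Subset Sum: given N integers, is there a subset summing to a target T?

(A) is P: the Euclidean algorithm runs in polynomial time in the bit-length.
(B) is NP-complete: one of Karp's 21 NP-complete problems.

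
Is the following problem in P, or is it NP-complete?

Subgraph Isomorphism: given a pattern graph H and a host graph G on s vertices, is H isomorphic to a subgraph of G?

This problem is NP-complete: generalizes Clique and Hamiltonian Path (pattern size is part of the input).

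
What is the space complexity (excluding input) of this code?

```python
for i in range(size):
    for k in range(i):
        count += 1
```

Space complexity: O(1).
Only a constant amount of auxiliary storage is used; nothing grows with n.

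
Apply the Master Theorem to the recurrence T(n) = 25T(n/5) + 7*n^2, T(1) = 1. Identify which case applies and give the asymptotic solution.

a=25, b=5, f(n)=7*n^2.
log_5(25) = 2, so n^(log_b(a)) = n^2.
f(n) = Theta(n^2), so Case 2 applies.
T(n) = Theta(n^2 log n).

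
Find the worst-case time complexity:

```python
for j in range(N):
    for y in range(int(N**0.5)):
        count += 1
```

Time complexity: O(n * sqrt(n)).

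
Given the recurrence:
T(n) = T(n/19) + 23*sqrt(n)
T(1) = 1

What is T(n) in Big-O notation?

Each level contributes sqrt(n/19^k). Geometric series with ratio 1/sqrt(19) < 1 sums to O(sqrt(n)).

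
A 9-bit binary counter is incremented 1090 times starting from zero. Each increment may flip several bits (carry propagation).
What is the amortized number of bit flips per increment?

Bit i flips on every 2^i-th increment, so over 1090 increments bit i flips floor(1090/2^i) times. Summing over i: total flips < 2 * 1090. Amortized: < 2 = O(1) per increment.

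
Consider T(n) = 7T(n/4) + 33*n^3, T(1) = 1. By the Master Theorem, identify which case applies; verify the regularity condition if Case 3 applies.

a=7, b=4, f(n)=33*n^3.
log_4(7) = 1.404 < 3.
f(n) = Omega(n^(1.404+epsilon)) for some epsilon > 0, so Case 3 is the candidate.
Regularity: a*f(n/b) = 7*33*(n/4)^3 = (7/64)*33*n^3 <= c*f(n) with c = 7/64 < 1. Satisfied.
Case 3: T(n) = Theta(n^3).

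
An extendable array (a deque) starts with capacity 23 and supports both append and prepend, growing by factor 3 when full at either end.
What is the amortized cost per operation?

Growth at either end copies all elements; capacities form a geometric sequence with ratio 3, so total copy cost over n operations is O(n) (two geometric series). Amortized O(1).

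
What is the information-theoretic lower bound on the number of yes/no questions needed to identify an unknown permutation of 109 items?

There are 109! = 144385958320249358220488210246279753379312820313396029159834075622223337844983482099636001195615259277084033387619818092804737714758384244334160217374720000000000000000000000000 permutations. Each yes/no question gives at most 1 bit, so at least ceil(log_2(144385958320249358220488210246279753379312820313396029159834075622223337844983482099636001195615259277084033387619818092804737714758384244334160217374720000000000000000000000000)) = 586 questions are needed.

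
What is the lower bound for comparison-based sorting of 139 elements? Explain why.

A comparison-based sorting algorithm corresponds to a decision tree. With 139! possible permutations, the tree has 139! leaves. The height is at least log_2(139!) = Omega(n log n) by Stirling's approximation.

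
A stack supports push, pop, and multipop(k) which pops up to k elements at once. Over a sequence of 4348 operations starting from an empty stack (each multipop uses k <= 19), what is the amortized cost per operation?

Each element is pushed exactly once and popped at most once (whether by pop or as part of a multipop). So the total number of individual pops over the whole sequence is at most the number of pushes, which is at most 4348. Total work <= 2 * 4348, hence O(1) amortized per operation.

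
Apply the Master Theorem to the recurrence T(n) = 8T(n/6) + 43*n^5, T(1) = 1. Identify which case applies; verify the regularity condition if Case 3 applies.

a=8, b=6, f(n)=43*n^5.
log_6(8) = 1.161 < 5.
f(n) = Omega(n^(1.161+epsilon)) for some epsilon > 0, so Case 3 is the candidate.
Regularity: a*f(n/b) = 8*43*(n/6)^5 = (8/7776)*43*n^5 <= c*f(n) with c = 8/7776 < 1. Satisfied.
Case 3: T(n) = Theta(n^5).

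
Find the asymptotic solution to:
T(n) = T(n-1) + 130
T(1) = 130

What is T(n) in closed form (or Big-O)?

Unrolling: T(n) = T(n-1) + 130 = T(n-2) + 2*130 = ... = T(1) + (n-1)*130 = 130 + (n-1)*130 = 130n.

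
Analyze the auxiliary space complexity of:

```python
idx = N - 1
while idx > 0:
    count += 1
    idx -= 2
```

Space complexity: O(1).
Only a constant amount of auxiliary storage is used; nothing grows with n.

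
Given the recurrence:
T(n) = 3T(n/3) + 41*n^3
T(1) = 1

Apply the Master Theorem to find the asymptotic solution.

a=3, b=3, f(n)=41*n^3. log_3(3) = 1 < 3. Case 3: T(n) = O(n^3).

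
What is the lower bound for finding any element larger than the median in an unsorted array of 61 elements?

To find an element larger than the median of 61 elements, we must see Omega(n) elements. Without seeing enough elements, an adversary can make any unseen element the median.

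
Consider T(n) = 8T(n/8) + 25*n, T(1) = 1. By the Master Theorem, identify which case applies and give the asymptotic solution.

a=8, b=8, f(n)=25*n.
log_8(8) = 1, so n^(log_b(a)) = n.
f(n) = Theta(n), so Case 2 applies.
T(n) = Theta(n log n).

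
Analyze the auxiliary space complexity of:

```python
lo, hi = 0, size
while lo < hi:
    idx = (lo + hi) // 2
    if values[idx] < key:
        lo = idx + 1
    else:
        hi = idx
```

Space complexity: O(1).
Only a constant amount of auxiliary storage is used; nothing grows with n.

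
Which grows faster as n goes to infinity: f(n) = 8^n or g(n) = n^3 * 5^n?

f(n) = 8^n grows faster: 8^n / (n^3 5^n) = (8/5)^n / n^3 -> infinity since 8/5 > 1.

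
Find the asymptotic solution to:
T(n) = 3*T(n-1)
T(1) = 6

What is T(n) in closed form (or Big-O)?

Each step multiplies by 3. T(n) = T(1)*3^(n-1) = 6*3^(n-1).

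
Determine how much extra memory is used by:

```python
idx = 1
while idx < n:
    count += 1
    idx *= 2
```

Space complexity: O(1).
Only a constant amount of auxiliary storage is used; nothing grows with n.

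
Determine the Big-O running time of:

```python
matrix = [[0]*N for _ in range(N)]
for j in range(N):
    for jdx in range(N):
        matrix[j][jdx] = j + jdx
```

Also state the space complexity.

Time complexity: O(n^2).
Space complexity: O(n^2).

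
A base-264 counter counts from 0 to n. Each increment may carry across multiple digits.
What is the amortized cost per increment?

Digit at position i changes every 264^i increments. Total digit changes over n increments: n * 264/(264-1) = O(n). Amortized: O(1).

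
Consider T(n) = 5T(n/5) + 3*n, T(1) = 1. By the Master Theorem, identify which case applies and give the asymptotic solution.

a=5, b=5, f(n)=3*n.
log_5(5) = 1, so n^(log_b(a)) = n.
f(n) = Theta(n), so Case 2 applies.
T(n) = Theta(n log n).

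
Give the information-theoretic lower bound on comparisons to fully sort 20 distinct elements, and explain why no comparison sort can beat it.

A comparison sort is a binary decision tree whose leaves are the 20! = 2432902008176640000 possible output permutations. A binary tree with L leaves has height >= ceil(log_2(L)). So any comparison sort needs >= ceil(log_2(20!)) = 62 comparisons in the worst case.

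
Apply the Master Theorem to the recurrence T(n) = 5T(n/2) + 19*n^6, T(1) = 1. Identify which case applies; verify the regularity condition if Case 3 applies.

a=5, b=2, f(n)=19*n^6.
log_2(5) = 2.322 < 6.
f(n) = Omega(n^(2.322+epsilon)) for some epsilon > 0, so Case 3 is the candidate.
Regularity: a*f(n/b) = 5*19*(n/2)^6 = (5/64)*19*n^6 <= c*f(n) with c = 5/64 < 1. Satisfied.
Case 3: T(n) = Theta(n^6).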